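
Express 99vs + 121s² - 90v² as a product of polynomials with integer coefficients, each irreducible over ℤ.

-(6v - 11s)(15v + 11s)

Group: -15v(6v - 11s) - 11s(6v - 11s); both groups contain (6v - 11s).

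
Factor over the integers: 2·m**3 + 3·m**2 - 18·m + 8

By the rational root theorem, m = -4 is a root, giving the factor (m + 4) and quotient 2·m**2 - 5·m + 2.
The remaining quadratic factors as (m - 2)(2·m - 1).

(2·m - 1)·(m + 4)·(m - 2)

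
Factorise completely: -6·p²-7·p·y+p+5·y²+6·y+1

-(2·p-y-1)·(3·p+5·y+1)

Group: -2·p·(3·p+5·y+1) + (y+1)·(3·p+5·y+1); both groups contain (3·p+5·y+1).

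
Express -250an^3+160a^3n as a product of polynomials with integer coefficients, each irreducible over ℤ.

10an(4a+5n)(4a-5n)

Factor out 10an, leaving 16a^2-25n^2, which is a difference of two squares.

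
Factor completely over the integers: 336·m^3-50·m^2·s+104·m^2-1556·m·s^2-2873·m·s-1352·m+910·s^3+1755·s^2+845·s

(6·m+14·s+13)·(7·m-13·s-13)·(8·m-5·s)

Group: 7·m·(48·m^2+82·m·s+104·m-70·s^2-65·s) + (-13·s-13)·(48·m^2+82·m·s+104·m-70·s^2-65·s); both groups contain (48·m^2+82·m·s+104·m-70·s^2-65·s), so (7·m-13·s-13) is a factor with cofactor 48·m^2+82·m·s+104·m-70·s^2-65·s.
The cofactor groups again: 48·m^2+82·m·s+104·m-70·s^2-65·s = 6·m·(8·m-5·s) + (14·s+13)·(8·m-5·s); both groups contain (8·m-5·s), giving (6·m+14·s+13)·(8·m-5·s).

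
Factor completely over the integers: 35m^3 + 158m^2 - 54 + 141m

(5m + 9)(7m - 2)(m + 3)

Trying the rational-root candidates, m = -9/5 is a root, giving the factor (5m + 9) and quotient 7m^2 + 19m - 6.
The remaining quadratic factors as (m + 3)(7m - 2).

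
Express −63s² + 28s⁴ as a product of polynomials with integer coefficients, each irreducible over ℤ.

Every term has a factor of 7s². Then 4s² − 9 = (2s)² − (3)².

7s²(2s + 3)(2s − 3)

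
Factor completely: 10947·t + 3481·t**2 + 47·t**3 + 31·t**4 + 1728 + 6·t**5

Trying the rational-root candidates, t = −9 is a root, so (t + 9) divides it; the quotient is 6·t**4 − 23·t**3 + 254·t**2 + 1195·t + 192.
Continuing, t = −3 is a root, so (t + 3) divides it; the quotient is 6·t**3 − 41·t**2 + 377·t + 64.
Then t = −1/6 is a root, giving the factor (6·t + 1) and quotient t**2 − 7·t + 64.
The quadratic t**2 − 7·t + 64 has discriminant −207 < 0 and is irreducible over ℤ.

(6·t + 1)·(t + 3)·(t + 9)·(t**2 − 7·t + 64)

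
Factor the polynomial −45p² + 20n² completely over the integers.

Every term has a factor of 5. Then 4n² − 9p² = (2n)² − (3p)².

5(2n + 3p)(2n − 3p)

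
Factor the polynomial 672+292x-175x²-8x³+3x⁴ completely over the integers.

Testing divisors of the constant over divisors of the leading coefficient, x = -7 is a root, giving the factor (x+7) and quotient 3x³-29x²+28x+96.
Continuing, x = -4/3 is a root, so (3x+4) divides it; the quotient is x²-11x+24.
The remaining quadratic factors as (x-8)(x-3).

(3x+4)(x+7)(x-3)(x-8)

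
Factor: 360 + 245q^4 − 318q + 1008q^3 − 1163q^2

Trying the rational-root candidates, q = −4/7 is a root, giving the factor (7q + 4) and quotient 35q^3 + 124q^2 − 237q + 90.
Next, q = 3/5 is a root, so (5q − 3) is a factor; dividing leaves 7q^2 + 29q − 30.
The remaining quadratic factors as (7q − 6)(q + 5).

(5q − 3)(7q + 4)(7q − 6)(q + 5)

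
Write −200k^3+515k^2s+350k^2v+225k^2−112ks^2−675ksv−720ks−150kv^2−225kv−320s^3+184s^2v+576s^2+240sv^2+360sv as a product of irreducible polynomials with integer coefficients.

Group: 5k(−40k^2+39ks+30kv+45k+40s^2−48sv−72s) + (−8s−5v)(−40k^2+39ks+30kv+45k+40s^2−48sv−72s); both groups contain (−40k^2+39ks+30kv+45k+40s^2−48sv−72s), so (5k−8s−5v) is a factor with cofactor −40k^2+39ks+30kv+45k+40s^2−48sv−72s.
The cofactor groups again: −40k^2+39ks+30kv+45k+40s^2−48sv−72s = −5k(8k+5s−6v−9) + 8s(8k+5s−6v−9); both groups contain (8k+5s−6v−9), giving −(5k−8s)(8k+5s−6v−9).

−(5k−8s)(5k−8s−5v)(8k+5s−6v−9)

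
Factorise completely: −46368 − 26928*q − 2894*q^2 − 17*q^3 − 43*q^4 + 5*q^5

Among the possible rational roots, q = 14 is a root, giving the factor (q − 14) and quotient 5*q^4 + 27*q^3 + 361*q^2 + 2160*q + 3312.
Continuing, q = −4 is a root, so (q + 4) is a factor; dividing leaves 5*q^3 + 7*q^2 + 333*q + 828.
Continuing, q = −12/5 is a root, so (5*q + 12) is a factor; dividing leaves q^2 − q + 69.
The quadratic q^2 − q + 69 has discriminant −275 < 0 and is irreducible over ℤ.

(5*q + 12)*(q + 4)*(q − 14)*(q^2 − q + 69)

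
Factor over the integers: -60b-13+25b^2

Need a pair with product 25·(-13) = -325 and sum -60: that's -65 and 5.
Split the middle term: 25b^2-65b + 5b-13 = 5b(5b-13) + (5b-13).

(5b+1)(5b-13)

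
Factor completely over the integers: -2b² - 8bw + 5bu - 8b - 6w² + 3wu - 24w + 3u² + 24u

-(2b + 2w + u + 8)(b + 3w - 3u)

Group: -b(2b + 2w + u + 8) + (-3w + 3u)(2b + 2w + u + 8); both groups contain (2b + 2w + u + 8).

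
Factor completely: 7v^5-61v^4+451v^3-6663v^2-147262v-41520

Among the possible rational roots, v = -2/7 is a root, so (7v+2) divides it; the quotient is v^4-9v^3+67v^2-971v-20760.
Next, v = 15 is a root, so (v-15) is a factor; dividing leaves v^3+6v^2+157v+1384.
Next, v = -8 is a root, so (v+8) divides it; the quotient is v^2-2v+173.
The quadratic v^2-2v+173 has discriminant -688 < 0 and is irreducible over ℤ.

(7v+2)(v+8)(v-15)(v^2-2v+173)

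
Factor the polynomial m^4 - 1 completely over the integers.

(m + 1)·(m - 1)·(m^2 + 1)

Write as (m^2)² − (1)², then factor m^2 - 1 once more.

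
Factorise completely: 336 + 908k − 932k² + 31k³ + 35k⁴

Among the possible rational roots, k = −2/7 is a root, so (7k + 2) is a factor; dividing leaves 5k³ + 3k² − 134k + 168.
Next, k = 7/5 is a root, giving the factor (5k − 7) and quotient k² + 2k − 24.
The remaining quadratic factors as (k − 4)(k + 6).

(5k − 7)(7k + 2)(k + 6)(k − 4)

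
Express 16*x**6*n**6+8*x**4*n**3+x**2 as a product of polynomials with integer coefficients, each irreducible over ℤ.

Every term has a factor of x**2; factoring it out leaves 16*x**4*n**6+8*x**2*n**3+1.
Recognize a perfect-square trinomial with the parts 1 and 4*x**2*n**3.

x**2*(4*x**2*n**3+1)**2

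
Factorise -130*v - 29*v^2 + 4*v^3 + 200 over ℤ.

By the rational root theorem, v = 5/4 is a root, so (4*v - 5) divides it; the quotient is v^2 - 6*v - 40.
The remaining quadratic factors as (v + 4)(v - 10).

(4*v - 5)*(v + 4)*(v - 10)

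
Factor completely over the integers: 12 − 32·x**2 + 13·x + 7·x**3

By the rational root theorem, x = 4 is a root, giving the factor (x − 4) and quotient 7·x**2 − 4·x − 3.
The remaining quadratic factors as (x − 1)(7·x + 3).

(7·x + 3)·(x − 1)·(x − 4)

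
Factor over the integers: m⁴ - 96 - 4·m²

(m² + 8)·(m² - 12)

Substitute u = m² to get a quadratic in u, then factor.
m² - 12 is irreducible over ℤ (12 is not a perfect square).
m² + 8 is irreducible over ℤ (always positive, so no real roots).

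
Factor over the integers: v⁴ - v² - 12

(v + 2)*(v - 2)*(v² + 3)

Substitute u = v² to get a quadratic in u, then factor.
v² + 3 is irreducible over ℤ (always positive, so no real roots).
v² - 4 is a difference of squares.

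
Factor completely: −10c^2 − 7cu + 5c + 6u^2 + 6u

−(2c − u − 1)(5c + 6u)

Group: −5c(2c − u − 1) − 6u(2c − u − 1); both groups contain (2c − u − 1).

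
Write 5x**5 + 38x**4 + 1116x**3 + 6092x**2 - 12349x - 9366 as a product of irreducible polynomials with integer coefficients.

(5x + 3)(x + 7)(x - 2)(x**2 + 2x + 223)

Among the possible rational roots, x = -3/5 is a root, so (5x + 3) is a factor; dividing leaves x**4 + 7x**3 + 219x**2 + 1087x - 3122.
Then x = 2 is a root, so (x - 2) divides it; the quotient is x**3 + 9x**2 + 237x + 1561.
Next, x = -7 is a root, giving the factor (x + 7) and quotient x**2 + 2x + 223.
The quadratic x**2 + 2x + 223 has discriminant -888 < 0 and is irreducible over ℤ.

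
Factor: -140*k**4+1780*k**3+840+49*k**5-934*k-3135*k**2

(7*k+4)*(7*k-3)*(k-2)*(k**2-k+35)

Testing divisors of the constant over divisors of the leading coefficient, k = 2 is a root, so (k-2) is a factor; dividing leaves 49*k**4-42*k**3+1696*k**2+257*k-420.
Then k = 3/7 is a root, so (7*k-3) is a factor; dividing leaves 7*k**3-3*k**2+241*k+140.
Next, k = -4/7 is a root, so (7*k+4) divides it; the quotient is k**2-k+35.
The quadratic k**2-k+35 has discriminant -139 < 0 and is irreducible over ℤ.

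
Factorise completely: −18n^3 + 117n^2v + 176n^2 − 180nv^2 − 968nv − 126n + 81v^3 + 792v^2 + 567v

Group: n(−18n^2 + 99nv + 14n − 81v^2 − 63v) + (−v − 9)(−18n^2 + 99nv + 14n − 81v^2 − 63v); both groups contain (−18n^2 + 99nv + 14n − 81v^2 − 63v), so (n − v − 9) is a factor with cofactor −18n^2 + 99nv + 14n − 81v^2 − 63v.
The cofactor groups again: −18n^2 + 99nv + 14n − 81v^2 − 63v = −2n(9n − 9v − 7) + 9v(9n − 9v − 7); both groups contain (9n − 9v − 7), giving −(2n − 9v)(9n − 9v − 7).

−(2n − 9v)(9n − 9v − 7)(n − v − 9)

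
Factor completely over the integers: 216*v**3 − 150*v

6*v*(6*v + 5)*(6*v − 5)

Every term has a factor of 6*v. Then 36*v**2 − 25 = (6*v)² − (5)².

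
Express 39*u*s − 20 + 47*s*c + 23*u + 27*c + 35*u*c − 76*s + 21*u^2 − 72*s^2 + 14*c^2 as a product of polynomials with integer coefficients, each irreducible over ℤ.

Group: 7*u*(3*u + 9*s + 2*c + 5) + (−8*s + 7*c − 4)*(3*u + 9*s + 2*c + 5); both groups contain (3*u + 9*s + 2*c + 5).

(3*u + 9*s + 2*c + 5)*(7*u − 8*s + 7*c − 4)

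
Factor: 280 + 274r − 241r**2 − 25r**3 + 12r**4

(3r + 2)(4r − 7)(r + 4)(r − 5)

Testing divisors of the constant over divisors of the leading coefficient, r = 7/4 is a root, so (4r − 7) is a factor; dividing leaves 3r**3 − r**2 − 62r − 40.
Continuing, r = 5 is a root, so (r − 5) is a factor; dividing leaves 3r**2 + 14r + 8.
The remaining quadratic factors as (r + 4)(3r + 2).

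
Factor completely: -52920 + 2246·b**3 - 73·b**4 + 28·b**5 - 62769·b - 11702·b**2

(4·b + 9)·(7·b + 8)·(b - 7)·(b**2 + b + 105)

By the rational root theorem, b = 7 is a root, so (b - 7) divides it; the quotient is 28·b**4 + 123·b**3 + 3107·b**2 + 10047·b + 7560.
Continuing, b = -8/7 is a root, so (7·b + 8) is a factor; dividing leaves 4·b**3 + 13·b**2 + 429·b + 945.
Continuing, b = -9/4 is a root, giving the factor (4·b + 9) and quotient b**2 + b + 105.
The quadratic b**2 + b + 105 has discriminant -419 < 0 and is irreducible over ℤ.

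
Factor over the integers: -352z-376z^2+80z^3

8z(2z-11)(5z+4)

Pull out the common factor 8z, then factor the remaining trinomial.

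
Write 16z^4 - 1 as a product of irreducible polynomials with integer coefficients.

(2z + 1)(2z - 1)(4z^2 + 1)

Write as (4z^2)² − (1)², then factor 4z^2 - 1 once more.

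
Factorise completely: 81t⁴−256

Difference of squares twice: with A = 3t and B = 4, A⁴ − B⁴ = (A² − B²)(A² + B²), and A² − B² factors again.

(3t+4)(3t−4)(9t²+16)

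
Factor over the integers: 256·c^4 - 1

(4·c + 1)·(4·c - 1)·(16·c^2 + 1)

Difference of squares twice: with A = 4·c and B = 1, A⁴ − B⁴ = (A² − B²)(A² + B²), and A² − B² factors again.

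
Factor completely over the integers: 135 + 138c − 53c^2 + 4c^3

(4c + 3)(c − 5)(c − 9)

By the rational root theorem, c = 5 is a root, giving the factor (c − 5) and quotient 4c^2 − 33c − 27.
The remaining quadratic factors as (c − 9)(4c + 3).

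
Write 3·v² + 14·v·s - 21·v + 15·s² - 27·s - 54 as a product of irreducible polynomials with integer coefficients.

Group: 3·v·(v + 3·s - 9) + (5·s + 6)·(v + 3·s - 9); both groups contain (v + 3·s - 9).

(v + 3·s - 9)·(3·v + 5·s + 6)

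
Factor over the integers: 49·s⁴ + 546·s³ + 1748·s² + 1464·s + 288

Trying the rational-root candidates, s = −6/7 is a root, so (7·s + 6) is a factor; dividing leaves 7·s³ + 72·s² + 188·s + 48.
Continuing, s = −2/7 is a root, giving the factor (7·s + 2) and quotient s² + 10·s + 24.
The remaining quadratic factors as (s + 4)(s + 6).

(7·s + 2)·(7·s + 6)·(s + 4)·(s + 6)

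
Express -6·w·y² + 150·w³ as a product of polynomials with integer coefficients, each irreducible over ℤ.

6·w·(5·w + y)·(5·w - y)

Factor out 6·w, leaving 25·w² - y², which is a difference of two squares.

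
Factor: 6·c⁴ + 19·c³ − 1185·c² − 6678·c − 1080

(6·c + 1)·(c + 12)·(c + 6)·(c − 15)

By the rational root theorem, c = −12 is a root, giving the factor (c + 12) and quotient 6·c³ − 53·c² − 549·c − 90.
Next, c = 15 is a root, so (c − 15) divides it; the quotient is 6·c² + 37·c + 6.
The remaining quadratic factors as (c + 6)(6·c + 1).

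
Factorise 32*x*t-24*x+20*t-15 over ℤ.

(4*t-3)*(8*x+5)

Group as (32*x*t-24*x) + (20*t-15) = 8*x*(4*t-3) + 5*(4*t-3).
Both groups share the factor (4*t-3).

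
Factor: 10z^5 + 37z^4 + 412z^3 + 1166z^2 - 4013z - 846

Trying the rational-root candidates, z = -1/5 is a root, so (5z + 1) divides it; the quotient is 2z^4 + 7z^3 + 81z^2 + 217z - 846.
Next, z = -9/2 is a root, so (2z + 9) is a factor; dividing leaves z^3 - z^2 + 45z - 94.
Then z = 2 is a root, so (z - 2) divides it; the quotient is z^2 + z + 47.
The quadratic z^2 + z + 47 has discriminant -187 < 0 and is irreducible over ℤ.

(2z + 9)(5z + 1)(z - 2)(z^2 + z + 47)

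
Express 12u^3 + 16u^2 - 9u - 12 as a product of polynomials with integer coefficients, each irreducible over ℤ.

(3u + 4)(4u^2 - 3)

Group as (12u^3 - 9u) + (16u^2 - 12) = 3u(4u^2 - 3) + 4(4u^2 - 3).
Both groups share the factor (4u^2 - 3).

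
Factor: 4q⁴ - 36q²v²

4q²(q + 3v)(q - 3v)

Factor out 4q², leaving q² - 9v², which is a difference of two squares.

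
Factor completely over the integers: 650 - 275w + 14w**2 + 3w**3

(3w - 10)(w + 13)(w - 5)

Testing divisors of the constant over divisors of the leading coefficient, w = 5 is a root, so (w - 5) divides it; the quotient is 3w**2 + 29w - 130.
The remaining quadratic factors as (3w - 10)(w + 13).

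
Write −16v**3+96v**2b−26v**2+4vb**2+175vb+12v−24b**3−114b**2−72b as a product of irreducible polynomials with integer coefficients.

−(8v−4b−3)(v−6b)(2v+b+4)

Group: v(−16v**2−26v+4b**2+19b+12) − 6b(−16v**2−26v+4b**2+19b+12); both groups contain (−16v**2−26v+4b**2+19b+12), so (v−6b) is a factor with cofactor −16v**2−26v+4b**2+19b+12.
The cofactor groups again: −16v**2−26v+4b**2+19b+12 = −2v(8v−4b−3) + (−b−4)(8v−4b−3); both groups contain (8v−4b−3), giving −(2v+b+4)(8v−4b−3).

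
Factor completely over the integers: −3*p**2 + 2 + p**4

Substitute u = p**2 to get a quadratic in u, then factor.
p**2 − 1 is a difference of squares.
p**2 − 2 is irreducible over ℤ (2 is not a perfect square).

(p + 1)*(p − 1)*(p**2 − 2)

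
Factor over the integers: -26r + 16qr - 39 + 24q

Group as (16qr + 24q) + (-26r - 39) = 8q(2r + 3) - 13(2r + 3).
Both groups share the factor (2r + 3).

(2r + 3)(8q - 13)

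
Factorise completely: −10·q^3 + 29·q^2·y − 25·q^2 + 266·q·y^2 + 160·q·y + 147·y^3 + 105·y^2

−(2·q + 7·y + 5)·(5·q + 3·y)·(q − 7·y)

Group: 2·q·(−5·q^2 + 32·q·y + 21·y^2) + (7·y + 5)·(−5·q^2 + 32·q·y + 21·y^2); both groups contain (−5·q^2 + 32·q·y + 21·y^2), so (2·q + 7·y + 5) is a factor with cofactor −5·q^2 + 32·q·y + 21·y^2.
The cofactor groups again: −5·q^2 + 32·q·y + 21·y^2 = −q·(5·q + 3·y) + 7·y·(5·q + 3·y); both groups contain (5·q + 3·y), giving −(q − 7·y)·(5·q + 3·y).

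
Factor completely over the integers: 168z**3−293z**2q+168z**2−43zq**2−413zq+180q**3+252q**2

(3z−4q)(8z−9q)(7z+5q+7)

Group: 3z(56z**2−23zq+56z−45q**2−63q) − 4q(56z**2−23zq+56z−45q**2−63q); both groups contain (56z**2−23zq+56z−45q**2−63q), so (3z−4q) is a factor with cofactor 56z**2−23zq+56z−45q**2−63q.
The cofactor groups again: 56z**2−23zq+56z−45q**2−63q = 8z(7z+5q+7) − 9q(7z+5q+7); both groups contain (7z+5q+7), giving (8z−9q)(7z+5q+7).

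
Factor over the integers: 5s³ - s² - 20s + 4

Group as (5s³ - 20s) + (-s² + 4) = 5s(s² - 4) - (s² - 4).
Both groups share the factor (s² - 4).

(5s - 1)(s + 2)(s - 2)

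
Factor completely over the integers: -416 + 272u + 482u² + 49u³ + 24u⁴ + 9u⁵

(3u + 4)(3u - 2)(u + 4)(u² - 2u + 13)

By the rational root theorem, u = -4 is a root, giving the factor (u + 4) and quotient 9u⁴ - 12u³ + 97u² + 94u - 104.
Next, u = 2/3 is a root, giving the factor (3u - 2) and quotient 3u³ - 2u² + 31u + 52.
Continuing, u = -4/3 is a root, so (3u + 4) divides it; the quotient is u² - 2u + 13.
The quadratic u² - 2u + 13 has discriminant -48 < 0 and is irreducible over ℤ.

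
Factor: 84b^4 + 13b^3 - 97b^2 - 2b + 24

Testing divisors of the constant over divisors of the leading coefficient, b = 2/3 is a root, so (3b - 2) divides it; the quotient is 28b^3 + 23b^2 - 17b - 12.
Next, b = -4/7 is a root, so (7b + 4) divides it; the quotient is 4b^2 + b - 3.
The remaining quadratic factors as (b + 1)(4b - 3).

(3b - 2)(4b - 3)(7b + 4)(b + 1)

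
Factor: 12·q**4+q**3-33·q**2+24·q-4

(3·q-2)·(4·q-1)·(q+2)·(q-1)

Testing divisors of the constant over divisors of the leading coefficient, q = -2 is a root, so (q+2) divides it; the quotient is 12·q**3-23·q**2+13·q-2.
Then q = 2/3 is a root, so (3·q-2) is a factor; dividing leaves 4·q**2-5·q+1.
The remaining quadratic factors as (4·q-1)(q-1).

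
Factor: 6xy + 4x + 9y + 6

Group as (6xy + 4x) + (9y + 6) = 2x(3y + 2) + 3(3y + 2).
Both groups share the factor (3y + 2).

(2x + 3)(3y + 2)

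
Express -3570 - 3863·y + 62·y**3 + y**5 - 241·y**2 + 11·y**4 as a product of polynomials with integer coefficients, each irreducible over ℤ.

Testing divisors of the constant over divisors of the leading coefficient, y = -1 is a root, so (y + 1) divides it; the quotient is y**4 + 10·y**3 + 52·y**2 - 293·y - 3570.
Next, y = 6 is a root, giving the factor (y - 6) and quotient y**3 + 16·y**2 + 148·y + 595.
Continuing, y = -7 is a root, giving the factor (y + 7) and quotient y**2 + 9·y + 85.
The quadratic y**2 + 9·y + 85 has discriminant -259 < 0 and is irreducible over ℤ.

(y + 1)·(y + 7)·(y - 6)·(y**2 + 9·y + 85)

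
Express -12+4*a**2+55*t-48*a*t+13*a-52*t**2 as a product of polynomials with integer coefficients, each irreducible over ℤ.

(4*a+4*t-3)*(a-13*t+4)

Group: 4*a*(a-13*t+4) + (4*t-3)*(a-13*t+4); both groups contain (a-13*t+4).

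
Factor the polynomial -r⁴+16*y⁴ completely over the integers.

(2*y-r)*(2*y+r)*(4*y²+r²)

Difference of squares twice: with A = 2*y and B = r, A⁴ − B⁴ = (A² − B²)(A² + B²), and A² − B² factors again.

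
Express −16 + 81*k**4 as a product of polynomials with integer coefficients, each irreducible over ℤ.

(3*k)⁴ − (2)⁴ = ((3*k)² − (2)²)((3*k)² + (2)²); the first factor splits again, the second (9*k**2 + 4) is irreducible.

(3*k + 2)*(3*k − 2)*(9*k**2 + 4)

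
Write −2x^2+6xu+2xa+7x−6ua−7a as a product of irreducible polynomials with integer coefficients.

−(2x−6u−7)(x−a)

Group: −x(2x−6u−7) + a(2x−6u−7); both groups contain (2x−6u−7).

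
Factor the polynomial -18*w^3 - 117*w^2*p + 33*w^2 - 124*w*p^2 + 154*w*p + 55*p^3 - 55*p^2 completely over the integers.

Group: w*(-18*w^2 - 27*w*p + 33*w + 11*p^2 - 11*p) + 5*p*(-18*w^2 - 27*w*p + 33*w + 11*p^2 - 11*p); both groups contain (-18*w^2 - 27*w*p + 33*w + 11*p^2 - 11*p), so (w + 5*p) is a factor with cofactor -18*w^2 - 27*w*p + 33*w + 11*p^2 - 11*p.
The cofactor groups again: -18*w^2 - 27*w*p + 33*w + 11*p^2 - 11*p = -6*w*(3*w - p) + (-11*p + 11)*(3*w - p); both groups contain (3*w - p), giving -(6*w + 11*p - 11)*(3*w - p).

-(3*w - p)*(6*w + 11*p - 11)*(w + 5*p)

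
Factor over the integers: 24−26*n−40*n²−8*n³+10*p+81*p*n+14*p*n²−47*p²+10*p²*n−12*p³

−(4*p−2*n−3)*(3*p−4*n+2)*(p+n+4)

Group: 3*p*(−4*p²−2*p*n−13*p+2*n²+11*n+12) + (−4*n+2)*(−4*p²−2*p*n−13*p+2*n²+11*n+12); both groups contain (−4*p²−2*p*n−13*p+2*n²+11*n+12), so (3*p−4*n+2) is a factor with cofactor −4*p²−2*p*n−13*p+2*n²+11*n+12.
The cofactor groups again: −4*p²−2*p*n−13*p+2*n²+11*n+12 = −p*(4*p−2*n−3) + (−n−4)*(4*p−2*n−3); both groups contain (4*p−2*n−3), giving −(p+n+4)*(4*p−2*n−3).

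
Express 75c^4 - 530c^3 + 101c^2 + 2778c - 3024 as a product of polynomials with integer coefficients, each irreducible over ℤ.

Trying the rational-root candidates, c = 6 is a root, so (c - 6) divides it; the quotient is 75c^3 - 80c^2 - 379c + 504.
Then c = 8/5 is a root, so (5c - 8) is a factor; dividing leaves 15c^2 + 8c - 63.
The remaining quadratic factors as (3c + 7)(5c - 9).

(3c + 7)(5c - 8)(5c - 9)(c - 6)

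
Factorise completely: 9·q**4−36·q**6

−9·q**4·(2·q+1)·(2·q−1)

Pull out the common factor 9·q**4, leaving −4·q**2+1.
Recognize a difference of squares with the parts 1 and 2·q.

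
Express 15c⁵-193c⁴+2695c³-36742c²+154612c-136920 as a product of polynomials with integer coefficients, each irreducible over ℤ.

(3c-14)(5c-6)(c-10)(c²+3c+163)

By the rational root theorem, c = 6/5 is a root, giving the factor (5c-6) and quotient 3c⁴-35c³+497c²-6752c+22820.
Then c = 10 is a root, giving the factor (c-10) and quotient 3c³-5c²+447c-2282.
Next, c = 14/3 is a root, so (3c-14) divides it; the quotient is c²+3c+163.
The quadratic c²+3c+163 has discriminant -643 < 0 and is irreducible over ℤ.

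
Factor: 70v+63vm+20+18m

Group as (63vm+70v) + (18m+20) = 7v(9m+10) + 2(9m+10).
Both groups share the factor (9m+10).

(7v+2)(9m+10)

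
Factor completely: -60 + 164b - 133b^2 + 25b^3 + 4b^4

Among the possible rational roots, b = 2 is a root, so (b - 2) is a factor; dividing leaves 4b^3 + 33b^2 - 67b + 30.
Next, b = 1 is a root, giving the factor (b - 1) and quotient 4b^2 + 37b - 30.
The remaining quadratic factors as (4b - 3)(b + 10).

(4b - 3)(b + 10)(b - 1)(b - 2)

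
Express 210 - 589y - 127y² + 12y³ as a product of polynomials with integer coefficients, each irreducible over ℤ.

Testing divisors of the constant over divisors of the leading coefficient, y = 14 is a root, so (y - 14) is a factor; dividing leaves 12y² + 41y - 15.
The remaining quadratic factors as (3y - 1)(4y + 15).

(3y - 1)(4y + 15)(y - 14)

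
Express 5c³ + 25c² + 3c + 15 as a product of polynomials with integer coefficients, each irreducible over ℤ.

(c + 5)(5c² + 3)

Group as (5c³ + 3c) + (25c² + 15) = c(5c² + 3) + 5(5c² + 3).
Both groups share the factor (5c² + 3).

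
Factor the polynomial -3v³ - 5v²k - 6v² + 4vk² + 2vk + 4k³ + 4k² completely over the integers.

Group: v(-3v² + vk + 2k²) + (2k + 2)(-3v² + vk + 2k²); both groups contain (-3v² + vk + 2k²), so (v + 2k + 2) is a factor with cofactor -3v² + vk + 2k².
The cofactor groups again: -3v² + vk + 2k² = -3v(v - k) - 2k(v - k); both groups contain (v - k), giving -(3v + 2k)(v - k).

-(v - k)(3v + 2k)(v + 2k + 2)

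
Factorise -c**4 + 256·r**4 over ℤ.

Write as (16·r**2)² − (c**2)², then factor 16·r**2 - c**2 once more.

(4·r - c)·(4·r + c)·(16·r**2 + c**2)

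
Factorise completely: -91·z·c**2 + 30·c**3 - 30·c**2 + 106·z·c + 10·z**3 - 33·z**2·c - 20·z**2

(10·z - 3·c)·(z - 5·c)·(z + 2·c - 2)

Group: z·(10·z**2 - 53·z·c + 15·c**2) + (2·c - 2)·(10·z**2 - 53·z·c + 15·c**2); both groups contain (10·z**2 - 53·z·c + 15·c**2), so (z + 2·c - 2) is a factor with cofactor 10·z**2 - 53·z·c + 15·c**2.
The cofactor groups again: 10·z**2 - 53·z·c + 15·c**2 = 10·z·(z - 5·c) - 3·c·(z - 5·c); both groups contain (z - 5·c), giving (10·z - 3·c)·(z - 5·c).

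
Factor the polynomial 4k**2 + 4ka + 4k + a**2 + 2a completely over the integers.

(2k + a)(2k + a + 2)

Group: 2k(2k + a + 2) + a(2k + a + 2); both groups contain (2k + a + 2).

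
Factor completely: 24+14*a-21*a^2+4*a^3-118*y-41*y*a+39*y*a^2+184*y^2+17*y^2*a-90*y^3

Group: 9*y*(-10*y^2+3*y*a+16*y+4*a^2-5*a-6) + (a-4)*(-10*y^2+3*y*a+16*y+4*a^2-5*a-6); both groups contain (-10*y^2+3*y*a+16*y+4*a^2-5*a-6), so (9*y+a-4) is a factor with cofactor -10*y^2+3*y*a+16*y+4*a^2-5*a-6.
The cofactor groups again: -10*y^2+3*y*a+16*y+4*a^2-5*a-6 = -5*y*(2*y+a-2) + (4*a+3)*(2*y+a-2); both groups contain (2*y+a-2), giving -(5*y-4*a-3)*(2*y+a-2).

-(5*y-4*a-3)*(2*y+a-2)*(9*y+a-4)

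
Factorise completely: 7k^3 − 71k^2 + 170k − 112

(7k − 8)(k − 2)(k − 7)

Among the possible rational roots, k = 2 is a root, so (k − 2) divides it; the quotient is 7k^2 − 57k + 56.
The remaining quadratic factors as (7k − 8)(k − 7).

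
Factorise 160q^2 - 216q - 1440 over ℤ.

8(4q - 15)(5q + 12)

Pull out the common factor 8, then factor the remaining trinomial.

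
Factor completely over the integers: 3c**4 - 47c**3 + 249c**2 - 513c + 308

(3c - 11)(c - 1)(c - 4)(c - 7)

Among the possible rational roots, c = 4 is a root, so (c - 4) divides it; the quotient is 3c**3 - 35c**2 + 109c - 77.
Then c = 1 is a root, so (c - 1) divides it; the quotient is 3c**2 - 32c + 77.
The remaining quadratic factors as (3c - 11)(c - 7).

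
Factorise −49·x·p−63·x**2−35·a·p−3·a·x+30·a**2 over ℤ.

(5·a+7·x)·(6·a−9·x−7·p)

Group: 5·a·(6·a−9·x−7·p) + 7·x·(6·a−9·x−7·p); both groups contain (6·a−9·x−7·p).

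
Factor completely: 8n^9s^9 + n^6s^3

n^6s^3(2ns^2 + 1)(4n^2s^4 − 2ns^2 + 1)

Every term has a factor of n^6s^3; factoring it out leaves 8n^3s^6 + 1.
Recognize a sum of cubes with the parts 2ns^2 and 1.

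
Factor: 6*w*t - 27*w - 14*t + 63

(2*t - 9)*(3*w - 7)

Group as (6*w*t - 27*w) + (-14*t + 63) = 3*w*(2*t - 9) - 7*(2*t - 9).
Both groups share the factor (2*t - 9).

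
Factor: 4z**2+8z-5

Need a pair with product 4·(-5) = -20 and sum 8: that's 10 and -2.
Split the middle term: 4z**2+10z - 2z-5 = 2z(2z+5) - (2z+5).

(2z+5)(2z-1)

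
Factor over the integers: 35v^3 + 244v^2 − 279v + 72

(5v − 3)(7v − 3)(v + 8)

Trying the rational-root candidates, v = 3/7 is a root, so (7v − 3) divides it; the quotient is 5v^2 + 37v − 24.
The remaining quadratic factors as (5v − 3)(v + 8).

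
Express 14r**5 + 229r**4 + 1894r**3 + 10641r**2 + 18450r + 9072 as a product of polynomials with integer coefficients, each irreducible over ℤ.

Testing divisors of the constant over divisors of the leading coefficient, r = -3/2 is a root, so (2r + 3) is a factor; dividing leaves 7r**4 + 104r**3 + 791r**2 + 4134r + 3024.
Then r = -6/7 is a root, so (7r + 6) divides it; the quotient is r**3 + 14r**2 + 101r + 504.
Then r = -9 is a root, so (r + 9) divides it; the quotient is r**2 + 5r + 56.
The quadratic r**2 + 5r + 56 has discriminant -199 < 0 and is irreducible over ℤ.

(2r + 3)(7r + 6)(r + 9)(r**2 + 5r + 56)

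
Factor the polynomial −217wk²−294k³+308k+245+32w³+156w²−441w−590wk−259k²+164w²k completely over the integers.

Group: 8w(4w²+17wk+23w−42k²−79k−35) + (7k−7)(4w²+17wk+23w−42k²−79k−35); both groups contain (4w²+17wk+23w−42k²−79k−35), so (8w+7k−7) is a factor with cofactor 4w²+17wk+23w−42k²−79k−35.
The cofactor groups again: 4w²+17wk+23w−42k²−79k−35 = w(4w−7k−5) + (6k+7)(4w−7k−5); both groups contain (4w−7k−5), giving (w+6k+7)(4w−7k−5).

(4w−7k−5)(w+6k+7)(8w+7k−7)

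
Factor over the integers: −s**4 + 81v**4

(3v)⁴ − (s)⁴ = ((3v)² − (s)²)((3v)² + (s)²); the first factor splits again, the second (9v**2 + s**2) is irreducible.

(3v − s)(3v + s)(9v**2 + s**2)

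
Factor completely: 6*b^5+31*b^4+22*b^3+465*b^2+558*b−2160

(2*b−3)*(3*b+8)*(b+6)*(b^2−2*b+15)

Trying the rational-root candidates, b = −6 is a root, so (b+6) divides it; the quotient is 6*b^4−5*b^3+52*b^2+153*b−360.
Then b = 3/2 is a root, so (2*b−3) is a factor; dividing leaves 3*b^3+2*b^2+29*b+120.
Then b = −8/3 is a root, so (3*b+8) is a factor; dividing leaves b^2−2*b+15.
The quadratic b^2−2*b+15 has discriminant −56 < 0 and is irreducible over ℤ.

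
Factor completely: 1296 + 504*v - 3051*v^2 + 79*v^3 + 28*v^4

(4*v - 3)*(7*v + 4)*(v + 12)*(v - 9)

By the rational root theorem, v = 9 is a root, so (v - 9) is a factor; dividing leaves 28*v^3 + 331*v^2 - 72*v - 144.
Continuing, v = -4/7 is a root, giving the factor (7*v + 4) and quotient 4*v^2 + 45*v - 36.
The remaining quadratic factors as (v + 12)(4*v - 3).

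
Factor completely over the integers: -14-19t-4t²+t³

Among the possible rational roots, t = 7 is a root, so (t-7) divides it; the quotient is t²+3t+2.
The remaining quadratic factors as (t+1)(t+2).

(t+1)(t+2)(t-7)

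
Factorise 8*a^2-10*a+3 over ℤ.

Need a pair with product 8·3 = 24 and sum -10: that's -4 and -6.
Split the middle term: 8*a^2-4*a - 6*a+3 = 4*a*(2*a-1) - 3*(2*a-1).

(2*a-1)*(4*a-3)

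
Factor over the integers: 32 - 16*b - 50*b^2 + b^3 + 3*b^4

By the rational root theorem, b = 4 is a root, so (b - 4) divides it; the quotient is 3*b^3 + 13*b^2 + 2*b - 8.
Next, b = -1 is a root, so (b + 1) divides it; the quotient is 3*b^2 + 10*b - 8.
The remaining quadratic factors as (3*b - 2)(b + 4).

(3*b - 2)*(b + 1)*(b + 4)*(b - 4)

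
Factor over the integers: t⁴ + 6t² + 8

(t² + 2)(t² + 4)

Substitute u = t² to get a quadratic in u, then factor.
t² + 4 is irreducible over ℤ (sum of squares).
t² + 2 is irreducible over ℤ (always positive, so no real roots).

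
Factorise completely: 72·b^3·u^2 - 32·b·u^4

Factor out 8·b·u^2, leaving 9·b^2 - 4·u^2, which is a difference of two squares.

8·b·u^2·(3·b + 2·u)·(3·b - 2·u)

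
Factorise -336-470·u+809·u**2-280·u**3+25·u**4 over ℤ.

(5·u+2)·(5·u-8)·(u-3)·(u-7)

Testing divisors of the constant over divisors of the leading coefficient, u = 8/5 is a root, giving the factor (5·u-8) and quotient 5·u**3-48·u**2+85·u+42.
Next, u = 7 is a root, so (u-7) divides it; the quotient is 5·u**2-13·u-6.
The remaining quadratic factors as (5·u+2)(u-3).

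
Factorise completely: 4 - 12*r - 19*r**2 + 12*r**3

(3*r + 2)*(4*r - 1)*(r - 2)

Among the possible rational roots, r = 2 is a root, so (r - 2) is a factor; dividing leaves 12*r**2 + 5*r - 2.
The remaining quadratic factors as (4*r - 1)(3*r + 2).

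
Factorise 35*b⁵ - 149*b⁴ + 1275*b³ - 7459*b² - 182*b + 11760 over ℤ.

Among the possible rational roots, b = -8/7 is a root, so (7*b + 8) divides it; the quotient is 5*b⁴ - 27*b³ + 213*b² - 1309*b + 1470.
Then b = 7/5 is a root, so (5*b - 7) is a factor; dividing leaves b³ - 4*b² + 37*b - 210.
Next, b = 5 is a root, giving the factor (b - 5) and quotient b² + b + 42.
The quadratic b² + b + 42 has discriminant -167 < 0 and is irreducible over ℤ.

(5*b - 7)*(7*b + 8)*(b - 5)*(b² + b + 42)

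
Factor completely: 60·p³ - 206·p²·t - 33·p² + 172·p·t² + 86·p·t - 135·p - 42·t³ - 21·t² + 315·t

(3·p - 7·t)·(4·p - 2·t + 5)·(5·p - 3·t - 9)

Group: 4·p·(15·p² - 44·p·t - 27·p + 21·t² + 63·t) + (-2·t + 5)·(15·p² - 44·p·t - 27·p + 21·t² + 63·t); both groups contain (15·p² - 44·p·t - 27·p + 21·t² + 63·t), so (4·p - 2·t + 5) is a factor with cofactor 15·p² - 44·p·t - 27·p + 21·t² + 63·t.
The cofactor groups again: 15·p² - 44·p·t - 27·p + 21·t² + 63·t = 3·p·(5·p - 3·t - 9) - 7·t·(5·p - 3·t - 9); both groups contain (5·p - 3·t - 9), giving (3·p - 7·t)·(5·p - 3·t - 9).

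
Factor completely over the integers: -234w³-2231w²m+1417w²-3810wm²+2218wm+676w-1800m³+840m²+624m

-(9w+10m+4)(13w+12m)(2w+15m-13)

Group: 13w(-18w²-155wm+109w-150m²+70m+52) + 12m(-18w²-155wm+109w-150m²+70m+52); both groups contain (-18w²-155wm+109w-150m²+70m+52), so (13w+12m) is a factor with cofactor -18w²-155wm+109w-150m²+70m+52.
The cofactor groups again: -18w²-155wm+109w-150m²+70m+52 = -9w(2w+15m-13) + (-10m-4)(2w+15m-13); both groups contain (2w+15m-13), giving -(9w+10m+4)(2w+15m-13).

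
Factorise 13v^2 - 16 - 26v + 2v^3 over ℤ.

By the rational root theorem, v = -8 is a root, giving the factor (v + 8) and quotient 2v^2 - 3v - 2.
The remaining quadratic factors as (v - 2)(2v + 1).

(2v + 1)(v + 8)(v - 2)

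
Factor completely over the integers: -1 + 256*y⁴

(4*y)⁴ − (1)⁴ = ((4*y)² − (1)²)((4*y)² + (1)²); the first factor splits again, the second (16*y² + 1) is irreducible.

(4*y + 1)*(4*y - 1)*(16*y² + 1)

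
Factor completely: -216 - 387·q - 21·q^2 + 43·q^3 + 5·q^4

Testing divisors of the constant over divisors of the leading coefficient, q = -3/5 is a root, so (5·q + 3) is a factor; dividing leaves q^3 + 8·q^2 - 9·q - 72.
Then q = -3 is a root, so (q + 3) divides it; the quotient is q^2 + 5·q - 24.
The remaining quadratic factors as (q - 3)(q + 8).

(5·q + 3)·(q + 3)·(q + 8)·(q - 3)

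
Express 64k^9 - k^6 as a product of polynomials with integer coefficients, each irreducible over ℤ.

Every term has a factor of k^6; factoring it out leaves 64k^3 - 1.
Recognize a difference of cubes with the parts 4k and 1.

k^6(4k - 1)(16k^2 + 4k + 1)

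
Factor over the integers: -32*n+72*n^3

8*n*(3*n+2)*(3*n-2)

Factor out 8*n, leaving 9*n^2-4, which is a difference of two squares.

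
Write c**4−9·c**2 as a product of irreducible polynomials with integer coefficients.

c**2·(c+3)·(c−3)

Every term has a factor of c**2; factoring it out leaves c**2−9.
Recognize a difference of squares with the parts c and 3.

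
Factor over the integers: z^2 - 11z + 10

(z - 1)(z - 10)

Two integers with product 10 and sum -11 are -1 and -10.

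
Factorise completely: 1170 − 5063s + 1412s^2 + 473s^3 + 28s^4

Among the possible rational roots, s = −10 is a root, so (s + 10) is a factor; dividing leaves 28s^3 + 193s^2 − 518s + 117.
Continuing, s = −9 is a root, so (s + 9) is a factor; dividing leaves 28s^2 − 59s + 13.
The remaining quadratic factors as (4s − 1)(7s − 13).

(4s − 1)(7s − 13)(s + 10)(s + 9)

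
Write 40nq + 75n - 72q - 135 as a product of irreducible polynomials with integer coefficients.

(5n - 9)(8q + 15)

Group as (40nq + 75n) + (-72q - 135) = 5n(8q + 15) - 9(8q + 15).
Both groups share the factor (8q + 15).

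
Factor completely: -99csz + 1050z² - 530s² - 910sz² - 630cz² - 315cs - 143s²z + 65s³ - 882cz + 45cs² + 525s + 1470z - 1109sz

(5s + 14z)(9c + 13s - 15)(s - 5z - 7)

Group: s(45cs + 126cz + 65s² + 182sz - 75s - 210z) + (-5z - 7)(45cs + 126cz + 65s² + 182sz - 75s - 210z); both groups contain (45cs + 126cz + 65s² + 182sz - 75s - 210z), so (s - 5z - 7) is a factor with cofactor 45cs + 126cz + 65s² + 182sz - 75s - 210z.
The cofactor groups again: 45cs + 126cz + 65s² + 182sz - 75s - 210z = 9c(5s + 14z) + (13s - 15)(5s + 14z); both groups contain (5s + 14z), giving (9c + 13s - 15)(5s + 14z).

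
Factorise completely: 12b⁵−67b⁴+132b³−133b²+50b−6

(3b−1)(4b−1)(b−3)(b²−2b+2)

By the rational root theorem, b = 3 is a root, giving the factor (b−3) and quotient 12b⁴−31b³+39b²−16b+2.
Next, b = 1/4 is a root, so (4b−1) is a factor; dividing leaves 3b³−7b²+8b−2.
Continuing, b = 1/3 is a root, giving the factor (3b−1) and quotient b²−2b+2.
The quadratic b²−2b+2 has discriminant −4 < 0 and is irreducible over ℤ.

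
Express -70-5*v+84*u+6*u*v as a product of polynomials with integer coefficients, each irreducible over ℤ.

(6*u-5)*(v+14)

Group as (6*u*v+84*u) + (-5*v-70) = 6*u*(v+14) - 5*(v+14).
Both groups share the factor (v+14).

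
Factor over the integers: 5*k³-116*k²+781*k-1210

(5*k-11)*(k-10)*(k-11)

Testing divisors of the constant over divisors of the leading coefficient, k = 11 is a root, so (k-11) divides it; the quotient is 5*k²-61*k+110.
The remaining quadratic factors as (k-10)(5*k-11).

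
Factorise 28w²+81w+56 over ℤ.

(4w+7)(7w+8)

Need a pair with product 28·56 = 1568 and sum 81: that's 49 and 32.
Split the middle term: 28w²+49w + 32w+56 = 7w(4w+7) + 8(4w+7).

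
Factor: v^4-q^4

(v-q)*(v+q)*(v^2+q^2)

(v)⁴ − (q)⁴ = ((v)² − (q)²)((v)² + (q)²); the first factor splits again, the second (v^2+q^2) is irreducible.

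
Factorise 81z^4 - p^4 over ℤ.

(3z)⁴ − (p)⁴ = ((3z)² − (p)²)((3z)² + (p)²); the first factor splits again, the second (9z^2 + p^2) is irreducible.

(3z - p)(3z + p)(9z^2 + p^2)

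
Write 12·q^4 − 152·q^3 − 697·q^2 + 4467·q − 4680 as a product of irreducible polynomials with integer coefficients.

By the rational root theorem, q = 15 is a root, so (q − 15) divides it; the quotient is 12·q^3 + 28·q^2 − 277·q + 312.
Continuing, q = 8/3 is a root, giving the factor (3·q − 8) and quotient 4·q^2 + 20·q − 39.
The remaining quadratic factors as (2·q + 13)(2·q − 3).

(2·q + 13)·(2·q − 3)·(3·q − 8)·(q − 15)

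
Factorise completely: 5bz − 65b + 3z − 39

Group as (5bz − 65b) + (3z − 39) = 5b(z − 13) + 3(z − 13).
Both groups share the factor (z − 13).

(5b + 3)(z − 13)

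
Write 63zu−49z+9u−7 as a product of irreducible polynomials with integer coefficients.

(7z+1)(9u−7)

Group as (63zu−49z) + (9u−7) = 7z(9u−7) + (9u−7).
Both groups share the factor (9u−7).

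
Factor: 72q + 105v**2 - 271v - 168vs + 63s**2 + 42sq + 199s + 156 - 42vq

(15v - 9s - 6q - 13)(7v - 7s - 12)

Group: 15v(7v - 7s - 12) + (-9s - 6q - 13)(7v - 7s - 12); both groups contain (7v - 7s - 12).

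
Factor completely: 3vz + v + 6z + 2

Group as (3vz + v) + (6z + 2) = v(3z + 1) + 2(3z + 1).
Both groups share the factor (3z + 1).

(3z + 1)(v + 2)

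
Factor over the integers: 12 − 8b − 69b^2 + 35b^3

Trying the rational-root candidates, b = −3/7 is a root, so (7b + 3) is a factor; dividing leaves 5b^2 − 12b + 4.
The remaining quadratic factors as (b − 2)(5b − 2).

(5b − 2)(7b + 3)(b − 2)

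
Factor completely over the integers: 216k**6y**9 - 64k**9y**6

-8k**6y**6(2k - 3y)(4k**2 + 6ky + 9y**2)

Every term has a factor of 8k**6y**6; factoring it out leaves -8k**3 + 27y**3.
Recognize a difference of cubes with the parts 3y and 2k.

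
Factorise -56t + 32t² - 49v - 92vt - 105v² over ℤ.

-(15v - 4t + 7)(7v + 8t)

Group: -7v(15v - 4t + 7) - 8t(15v - 4t + 7); both groups contain (15v - 4t + 7).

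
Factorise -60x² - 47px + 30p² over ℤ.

Group: 6p(5p - 12x) + 5x(5p - 12x); both groups contain (5p - 12x).

(5p - 12x)(6p + 5x)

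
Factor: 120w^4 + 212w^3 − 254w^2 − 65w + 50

By the rational root theorem, w = −1/2 is a root, so (2w + 1) is a factor; dividing leaves 60w^3 + 76w^2 − 165w + 50.
Continuing, w = 2/5 is a root, so (5w − 2) is a factor; dividing leaves 12w^2 + 20w − 25.
The remaining quadratic factors as (6w − 5)(2w + 5).

(2w + 1)(2w + 5)(5w − 2)(6w − 5)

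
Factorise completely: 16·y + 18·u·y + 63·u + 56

Group as (18·u·y + 63·u) + (16·y + 56) = 9·u·(2·y + 7) + 8·(2·y + 7).
Both groups share the factor (2·y + 7).

(2·y + 7)·(9·u + 8)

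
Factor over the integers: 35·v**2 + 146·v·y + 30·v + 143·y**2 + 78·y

(5·v + 13·y)·(7·v + 11·y + 6)

Group: 5·v·(7·v + 11·y + 6) + 13·y·(7·v + 11·y + 6); both groups contain (7·v + 11·y + 6).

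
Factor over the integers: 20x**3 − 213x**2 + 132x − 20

Among the possible rational roots, x = 10 is a root, so (x − 10) is a factor; dividing leaves 20x**2 − 13x + 2.
The remaining quadratic factors as (5x − 2)(4x − 1).

(4x − 1)(5x − 2)(x − 10)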